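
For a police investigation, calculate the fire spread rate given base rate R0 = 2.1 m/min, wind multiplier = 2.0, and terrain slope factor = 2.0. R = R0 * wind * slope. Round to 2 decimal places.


Fire spread rate calculation:
R = R0 * wind_factor * slope_factor
= 2.1 * 2.0 * 2.0
= 4.2 * 2.0
= 8.40 m/min

8.40


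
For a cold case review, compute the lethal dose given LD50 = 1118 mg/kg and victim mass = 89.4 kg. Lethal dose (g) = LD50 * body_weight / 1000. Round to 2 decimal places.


Lethal dose calculation:
Lethal dose = LD50 * body_weight / 1000
= 1118 * 89.4 / 1000
= 99949.2 / 1000
= 99.95 g

99.95


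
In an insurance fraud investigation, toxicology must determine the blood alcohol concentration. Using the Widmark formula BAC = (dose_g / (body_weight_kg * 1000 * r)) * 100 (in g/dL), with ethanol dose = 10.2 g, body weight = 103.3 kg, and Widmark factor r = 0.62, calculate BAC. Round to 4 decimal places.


Applying the Widmark formula:
BAC = (dose_g / (body_wt * 1000 * r)) * 100
Denominator = 103.3 * 1000 * 0.62 = 64046
BAC = (10.2 / 64046) * 100
BAC = 0.0159 g/dL

0.0159


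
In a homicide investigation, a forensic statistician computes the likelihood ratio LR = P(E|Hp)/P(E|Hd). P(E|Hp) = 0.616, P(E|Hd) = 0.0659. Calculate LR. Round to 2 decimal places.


Likelihood ratio calculation:
LR = P(E|Hp) / P(E|Hd)
LR = 0.616 / 0.0659
LR = 9.35

9.35


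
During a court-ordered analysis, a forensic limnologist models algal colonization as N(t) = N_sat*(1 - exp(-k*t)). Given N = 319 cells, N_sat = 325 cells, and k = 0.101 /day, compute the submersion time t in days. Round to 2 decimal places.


PMSI from diatom colonization curve:
N / N_sat = 319 / 325 = 0.981538
1 - N/N_sat = 0.018462
ln(1 - N/N_sat) = -3.992041
t = -ln(1 - N/N_sat) / k = -(-3.992041) / 0.101 = 39.53 days

39.53


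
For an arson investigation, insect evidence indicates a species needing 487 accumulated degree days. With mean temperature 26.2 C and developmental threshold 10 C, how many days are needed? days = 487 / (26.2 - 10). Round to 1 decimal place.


Insect development time:
Effective temperature = avg_temp - T_base = 26.2 - 10 = 16.2 C
Days = ADD / effective_temp = 487 / 16.2 = 30.1 days

30.1


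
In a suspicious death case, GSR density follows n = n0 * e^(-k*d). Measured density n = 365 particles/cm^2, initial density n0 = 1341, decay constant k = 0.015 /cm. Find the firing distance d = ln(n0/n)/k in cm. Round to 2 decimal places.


GSR distance calculation:
n0/n = 1341 / 365 = 3.673973
ln(n0/n) = 1.301274
d = 1.301274 / 0.015 = 86.75 cm

86.75


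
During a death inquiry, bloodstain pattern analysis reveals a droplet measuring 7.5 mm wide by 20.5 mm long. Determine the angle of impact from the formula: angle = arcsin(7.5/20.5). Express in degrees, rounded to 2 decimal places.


Blood spatter impact angle calculation:
width / length = 7.5 / 20.5 = 0.365854
angle = arcsin(0.365854)
angle = 21.46 degrees

21.46


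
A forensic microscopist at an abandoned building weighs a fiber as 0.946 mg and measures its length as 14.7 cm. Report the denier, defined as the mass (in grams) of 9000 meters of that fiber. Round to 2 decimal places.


Denier calculation:
Mass in grams = 0.946 mg / 1000 = 0.000946 g
Length in meters = 14.7 cm / 100 = 0.147 m
Linear density = mass / length = 0.000946 / 0.147 = 0.00643537 g/m
Denier = (g/m) * 9000 = 0.00643537 * 9000 = 57.92

57.92


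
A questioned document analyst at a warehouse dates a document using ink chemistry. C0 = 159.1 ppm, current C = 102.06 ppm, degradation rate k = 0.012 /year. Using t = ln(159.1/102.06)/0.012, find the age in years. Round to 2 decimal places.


Document age estimation:
C0/C = 159.1 / 102.06 = 1.558887
ln(C0/C) = 0.443972
t = 0.443972 / 0.012 = 37.00 years

37.00


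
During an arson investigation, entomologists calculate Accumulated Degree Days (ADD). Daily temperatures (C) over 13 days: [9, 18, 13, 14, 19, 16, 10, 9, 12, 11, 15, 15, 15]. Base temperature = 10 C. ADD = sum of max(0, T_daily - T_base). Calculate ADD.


Computing ADD day by day:
Day 1: max(0, 9 - 10) = 0
Day 2: max(0, 18 - 10) = 8
Day 3: max(0, 13 - 10) = 3
Day 4: max(0, 14 - 10) = 4
Day 5: max(0, 19 - 10) = 9
Day 6: max(0, 16 - 10) = 6
Day 7: max(0, 10 - 10) = 0
Day 8: max(0, 9 - 10) = 0
Day 9: max(0, 12 - 10) = 2
Day 10: max(0, 11 - 10) = 1
Day 11: max(0, 15 - 10) = 5
Day 12: max(0, 15 - 10) = 5
Day 13: max(0, 15 - 10) = 5
Total ADD = 48

48


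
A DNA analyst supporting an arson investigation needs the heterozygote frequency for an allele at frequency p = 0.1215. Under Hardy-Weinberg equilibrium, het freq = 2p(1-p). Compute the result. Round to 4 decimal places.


Hardy-Weinberg heterozygote frequency:
q = 1 - p = 1 - 0.1215 = 0.8785
2pq = 2 * 0.1215 * 0.8785 = 0.2135

0.2135


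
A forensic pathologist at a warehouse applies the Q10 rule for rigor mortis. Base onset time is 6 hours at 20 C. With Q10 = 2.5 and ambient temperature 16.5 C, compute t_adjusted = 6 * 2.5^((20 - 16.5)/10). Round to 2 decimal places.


Rigor mortis time adjustment:
Exponent = (T_ref - T_actual) / 10 = (20 - 16.5) / 10 = 0.35
Q10 factor = 2.5^0.35 = 1.37809
t_adjusted = 6 * 1.37809 = 8.27 hours

8.27


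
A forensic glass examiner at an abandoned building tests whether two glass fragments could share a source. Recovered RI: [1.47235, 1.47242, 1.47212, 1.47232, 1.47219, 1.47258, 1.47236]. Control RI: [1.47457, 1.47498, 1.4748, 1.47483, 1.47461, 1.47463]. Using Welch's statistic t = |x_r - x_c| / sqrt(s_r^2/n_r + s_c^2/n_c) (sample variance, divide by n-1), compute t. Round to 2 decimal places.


Welch's t-criterion for glass RI comparison:
Recovered mean = sum / n_r = 10.30634 / 7 = 1.4723343
Control mean = sum / n_c = 8.84842 / 6 = 1.4747367
Recovered sample variance s_r^2 = 2.25952e-08
Control sample variance s_c^2 = 2.54267e-08
Welch SE (unpooled) = sqrt(s_r^2/n_r + s_c^2/n_c) = sqrt(3.22789e-09 + 4.23778e-09) = sqrt(7.46567e-09) = 8.64041e-05
|mean_r - mean_c| = 0.00240238
t = 0.00240238 / 8.64041e-05 = 27.80

27.80


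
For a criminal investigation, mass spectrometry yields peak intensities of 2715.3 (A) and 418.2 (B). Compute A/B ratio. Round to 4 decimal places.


Spectral peak ratio:
Peak A = 2715.3 counts
Peak B = 418.2 counts
Ratio = 2715.3 / 418.2 = 6.4928

6.4928


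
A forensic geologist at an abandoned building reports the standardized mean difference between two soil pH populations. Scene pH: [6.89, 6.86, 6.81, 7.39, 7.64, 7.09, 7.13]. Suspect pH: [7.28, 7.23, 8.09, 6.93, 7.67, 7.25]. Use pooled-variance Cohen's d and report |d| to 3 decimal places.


Pooled-variance Cohen's d for soil pH comparison:
Scene mean = 49.81 / 7 = 7.115714
Suspect mean = 44.45 / 6 = 7.408333
Scene sample variance s_s^2 = 0.093462
Suspect sample variance s_c^2 = 0.167057
Pooled variance = ((n_s-1)*s_s^2 + (n_c-1)*s_c^2) / (n_s + n_c - 2) = 0.126914
Pooled SD = sqrt(0.126914) = 0.35625
Mean difference = -0.292619
|d| = |-0.292619| / 0.35625 = 0.821

0.821


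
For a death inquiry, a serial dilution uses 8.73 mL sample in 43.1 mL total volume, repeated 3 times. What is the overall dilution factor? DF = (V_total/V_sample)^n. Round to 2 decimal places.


Dilution factor calculation:
Single dilution = V_total / V_sample = 43.1 / 8.73 ≈ 4.936999
Number of dilutions = 3
Total DF = (43.1 / 8.73)^3 (full precision, rounded at the end) = 120.33

120.33


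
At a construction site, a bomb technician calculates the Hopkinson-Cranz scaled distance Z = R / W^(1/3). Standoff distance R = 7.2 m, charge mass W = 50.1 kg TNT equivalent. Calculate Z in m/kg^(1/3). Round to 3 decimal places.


Scaled distance calculation:
W^(1/3) = 50.1^(1/3) = 3.686486
Z = R / W^(1/3) = 7.2 / 3.686486
Z = 1.953 m/kg^(1/3)

1.953


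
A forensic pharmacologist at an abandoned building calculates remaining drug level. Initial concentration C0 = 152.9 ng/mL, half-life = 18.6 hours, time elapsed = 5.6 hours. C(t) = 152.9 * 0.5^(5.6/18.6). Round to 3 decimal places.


Drug concentration decay:
Number of half-lives = t / t_half = 5.6 / 18.6 = 0.301075
Decay factor = 0.5^0.301075 = 0.81164739
C(t) = 152.9 * 0.81164739 = 124.101 ng/mL

124.101


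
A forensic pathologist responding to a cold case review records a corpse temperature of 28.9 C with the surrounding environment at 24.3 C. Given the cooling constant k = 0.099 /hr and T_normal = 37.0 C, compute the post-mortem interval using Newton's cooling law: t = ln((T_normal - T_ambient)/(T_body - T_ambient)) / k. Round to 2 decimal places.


Using Newton's law of cooling:
t = ln((T_normal - T_ambient) / (T_body - T_ambient)) / k
T_normal - T_ambient = 12.7
T_body - T_ambient = 4.6
Ratio = 2.76087
ln(ratio) = 1.015546
t = 1.015546 / 0.099 = 10.26 hours

10.26


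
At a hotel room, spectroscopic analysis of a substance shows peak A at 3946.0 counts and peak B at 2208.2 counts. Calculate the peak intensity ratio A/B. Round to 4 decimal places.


Spectral peak ratio:
Peak A = 3946.0 counts
Peak B = 2208.2 counts
Ratio = 3946.0 / 2208.2 = 1.7870

1.7870


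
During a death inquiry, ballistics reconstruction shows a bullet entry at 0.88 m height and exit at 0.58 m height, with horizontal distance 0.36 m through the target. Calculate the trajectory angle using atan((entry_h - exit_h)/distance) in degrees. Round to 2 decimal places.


Bullet trajectory angle:
Height difference = 0.88 - 0.58 = 0.3 m
angle = atan(0.3 / 0.36)
angle = atan(0.833333)
angle = 39.81 degrees

39.81


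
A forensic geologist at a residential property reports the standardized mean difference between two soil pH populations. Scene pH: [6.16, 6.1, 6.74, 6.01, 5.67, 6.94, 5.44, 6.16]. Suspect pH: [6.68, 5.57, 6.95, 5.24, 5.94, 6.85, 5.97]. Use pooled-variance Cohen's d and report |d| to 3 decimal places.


Pooled-variance Cohen's d for soil pH comparison:
Scene mean = 49.22 / 8 = 6.1525
Suspect mean = 43.2 / 7 = 6.171429
Scene sample variance s_s^2 = 0.246993
Suspect sample variance s_c^2 = 0.441448
Pooled variance = ((n_s-1)*s_s^2 + (n_c-1)*s_c^2) / (n_s + n_c - 2) = 0.336741
Pooled SD = sqrt(0.336741) = 0.580294
Mean difference = -0.018929
|d| = |-0.018929| / 0.580294 = 0.033

0.033


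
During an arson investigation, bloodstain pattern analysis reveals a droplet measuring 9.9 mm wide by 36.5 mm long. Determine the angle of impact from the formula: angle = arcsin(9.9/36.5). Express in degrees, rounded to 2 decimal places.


Blood spatter impact angle calculation:
width / length = 9.9 / 36.5 = 0.271233
angle = arcsin(0.271233)
angle = 15.74 degrees

15.74


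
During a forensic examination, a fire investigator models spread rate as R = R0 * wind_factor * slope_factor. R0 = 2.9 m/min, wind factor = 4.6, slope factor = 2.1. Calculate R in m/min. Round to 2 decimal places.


Fire spread rate calculation:
R = R0 * wind_factor * slope_factor
= 2.9 * 4.6 * 2.1
= 13.34 * 2.1
= 28.01 m/min

28.01


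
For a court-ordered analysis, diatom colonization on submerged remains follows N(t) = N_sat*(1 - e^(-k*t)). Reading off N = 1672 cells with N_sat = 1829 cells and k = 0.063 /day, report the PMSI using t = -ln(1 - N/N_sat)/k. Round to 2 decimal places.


PMSI from diatom colonization curve:
N / N_sat = 1672 / 1829 = 0.914161
1 - N/N_sat = 0.085839
ln(1 - N/N_sat) = -2.455282
t = -ln(1 - N/N_sat) / k = -(-2.455282) / 0.063 = 38.97 days

38.97


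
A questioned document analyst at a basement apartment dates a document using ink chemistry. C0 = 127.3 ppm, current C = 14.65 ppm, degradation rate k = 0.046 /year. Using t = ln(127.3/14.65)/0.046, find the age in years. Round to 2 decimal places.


Document age estimation:
C0/C = 127.3 / 14.65 = 8.68942
ln(C0/C) = 2.162106
t = 2.162106 / 0.046 = 47.00 years

47.00


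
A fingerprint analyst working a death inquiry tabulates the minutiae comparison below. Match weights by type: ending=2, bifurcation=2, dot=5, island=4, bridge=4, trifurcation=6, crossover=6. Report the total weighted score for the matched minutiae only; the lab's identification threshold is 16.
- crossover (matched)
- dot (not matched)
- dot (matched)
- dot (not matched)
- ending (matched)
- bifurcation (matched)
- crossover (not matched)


Weighted minutiae match score:
  crossover: matched, +6 (running total 6)
  dot: not matched, +0
  dot: matched, +5 (running total 11)
  dot: not matched, +0
  ending: matched, +2 (running total 13)
  bifurcation: matched, +2 (running total 15)
  crossover: not matched, +0
Total score = 15
Threshold = 16; verdict = inconclusive

15


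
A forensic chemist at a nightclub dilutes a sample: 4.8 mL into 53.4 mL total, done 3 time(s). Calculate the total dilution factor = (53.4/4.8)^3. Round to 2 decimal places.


Dilution factor calculation:
Single dilution = V_total / V_sample = 53.4 / 4.8 ≈ 11.125
Number of dilutions = 3
Total DF = (53.4 / 4.8)^3 (full precision, rounded at the end) = 1376.89

1376.89


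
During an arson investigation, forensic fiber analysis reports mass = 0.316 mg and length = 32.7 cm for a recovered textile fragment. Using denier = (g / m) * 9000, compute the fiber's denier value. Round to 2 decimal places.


Denier calculation:
Mass in grams = 0.316 mg / 1000 = 0.000316 g
Length in meters = 32.7 cm / 100 = 0.327 m
Linear density = mass / length = 0.000316 / 0.327 = 0.00096636 g/m
Denier = (g/m) * 9000 = 0.00096636 * 9000 = 8.70

8.70


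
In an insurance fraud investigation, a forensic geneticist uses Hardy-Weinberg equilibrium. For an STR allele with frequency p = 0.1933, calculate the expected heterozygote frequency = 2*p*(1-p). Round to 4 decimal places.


Hardy-Weinberg heterozygote frequency:
q = 1 - p = 1 - 0.1933 = 0.8067
2pq = 2 * 0.1933 * 0.8067 = 0.3119

0.3119


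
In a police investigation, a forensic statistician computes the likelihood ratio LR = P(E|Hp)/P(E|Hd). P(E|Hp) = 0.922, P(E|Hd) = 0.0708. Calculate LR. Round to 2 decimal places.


Likelihood ratio calculation:
LR = P(E|Hp) / P(E|Hd)
LR = 0.922 / 0.0708
LR = 13.02

13.02


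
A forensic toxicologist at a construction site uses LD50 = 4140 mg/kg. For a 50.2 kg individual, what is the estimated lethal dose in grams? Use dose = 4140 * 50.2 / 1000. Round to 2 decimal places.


Lethal dose calculation:
Lethal dose = LD50 * body_weight / 1000
= 4140 * 50.2 / 1000
= 207828 / 1000
= 207.83 g

207.83


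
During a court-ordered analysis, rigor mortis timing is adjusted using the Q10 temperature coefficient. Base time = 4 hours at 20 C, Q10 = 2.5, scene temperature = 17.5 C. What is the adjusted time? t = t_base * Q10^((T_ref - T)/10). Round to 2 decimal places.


Rigor mortis time adjustment:
Exponent = (T_ref - T_actual) / 10 = (20 - 17.5) / 10 = 0.25
Q10 factor = 2.5^0.25 = 1.25743
t_adjusted = 4 * 1.25743 = 5.03 hours

5.03


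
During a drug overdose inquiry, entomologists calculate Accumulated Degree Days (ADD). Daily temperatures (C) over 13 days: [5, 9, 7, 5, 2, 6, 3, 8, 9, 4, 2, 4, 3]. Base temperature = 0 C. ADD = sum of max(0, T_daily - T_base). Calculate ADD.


Computing ADD day by day:
Day 1: max(0, 5 - 0) = 5
Day 2: max(0, 9 - 0) = 9
Day 3: max(0, 7 - 0) = 7
Day 4: max(0, 5 - 0) = 5
Day 5: max(0, 2 - 0) = 2
Day 6: max(0, 6 - 0) = 6
Day 7: max(0, 3 - 0) = 3
Day 8: max(0, 8 - 0) = 8
Day 9: max(0, 9 - 0) = 9
Day 10: max(0, 4 - 0) = 4
Day 11: max(0, 2 - 0) = 2
Day 12: max(0, 4 - 0) = 4
Day 13: max(0, 3 - 0) = 3
Total ADD = 67

67


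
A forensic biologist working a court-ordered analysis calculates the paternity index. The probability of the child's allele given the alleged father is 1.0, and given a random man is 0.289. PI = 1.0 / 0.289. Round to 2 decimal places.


Paternity Index calculation:
PI = P(allele|father) / P(allele|random)
PI = 1.0 / 0.289
PI = 3.46

3.46


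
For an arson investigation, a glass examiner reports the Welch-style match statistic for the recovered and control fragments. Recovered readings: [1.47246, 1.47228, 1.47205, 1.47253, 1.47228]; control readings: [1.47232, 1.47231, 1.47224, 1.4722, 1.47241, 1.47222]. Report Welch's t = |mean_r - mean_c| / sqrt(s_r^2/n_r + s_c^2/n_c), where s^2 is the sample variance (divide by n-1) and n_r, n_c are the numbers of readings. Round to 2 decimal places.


Welch's t-criterion for glass RI comparison:
Recovered mean = sum / n_r = 7.3616 / 5 = 1.47232
Control mean = sum / n_c = 8.8337 / 6 = 1.4722833
Recovered sample variance s_r^2 = 3.495e-08
Control sample variance s_c^2 = 6.18667e-09
Welch SE (unpooled) = sqrt(s_r^2/n_r + s_c^2/n_c) = sqrt(6.99e-09 + 1.03111e-09) = sqrt(8.02111e-09) = 8.95606e-05
|mean_r - mean_c| = 3.66667e-05
t = 3.66667e-05 / 8.95606e-05 = 0.41

0.41


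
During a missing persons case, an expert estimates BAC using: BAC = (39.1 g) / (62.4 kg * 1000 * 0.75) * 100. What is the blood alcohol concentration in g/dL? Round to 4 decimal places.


Applying the Widmark formula:
BAC = (dose_g / (body_wt * 1000 * r)) * 100
Denominator = 62.4 * 1000 * 0.75 = 46800
BAC = (39.1 / 46800) * 100
BAC = 0.0835 g/dL

0.0835


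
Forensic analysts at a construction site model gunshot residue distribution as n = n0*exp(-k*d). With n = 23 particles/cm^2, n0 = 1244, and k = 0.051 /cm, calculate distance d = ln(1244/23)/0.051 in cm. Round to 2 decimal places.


GSR distance calculation:
n0/n = 1244 / 23 = 54.086957
ln(n0/n) = 3.990593
d = 3.990593 / 0.051 = 78.25 cm

78.25


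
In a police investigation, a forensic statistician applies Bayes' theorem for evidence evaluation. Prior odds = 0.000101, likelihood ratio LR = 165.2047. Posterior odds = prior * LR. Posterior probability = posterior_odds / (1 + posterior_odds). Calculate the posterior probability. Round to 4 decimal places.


Bayesian evidence evaluation:
Posterior odds = prior_odds * LR = 0.000101 * 165.2047 = 0.01668567
Posterior probability = posterior_odds / (1 + posterior_odds)
= 0.01668567 / (1 + 0.01668567)
= 0.01668567 / 1.01668567
= 0.0164

0.0164


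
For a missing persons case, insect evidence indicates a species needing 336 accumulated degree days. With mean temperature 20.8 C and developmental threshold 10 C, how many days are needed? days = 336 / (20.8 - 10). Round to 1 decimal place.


Insect development time:
Effective temperature = avg_temp - T_base = 20.8 - 10 = 10.8 C
Days = ADD / effective_temp = 336 / 10.8 = 31.1 days

31.1


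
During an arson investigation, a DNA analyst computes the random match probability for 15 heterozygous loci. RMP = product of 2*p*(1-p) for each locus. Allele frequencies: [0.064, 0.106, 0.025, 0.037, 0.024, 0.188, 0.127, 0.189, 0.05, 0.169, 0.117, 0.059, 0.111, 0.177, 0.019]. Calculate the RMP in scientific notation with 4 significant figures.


Computing RMP for 15 loci:
Locus 1: 2 * 0.064 * 0.936 = 0.119808
Locus 2: 2 * 0.106 * 0.894 = 0.189528
Locus 3: 2 * 0.025 * 0.975 = 0.04875
Locus 4: 2 * 0.037 * 0.963 = 0.071262
Locus 5: 2 * 0.024 * 0.976 = 0.046848
Locus 6: 2 * 0.188 * 0.812 = 0.305312
Locus 7: 2 * 0.127 * 0.873 = 0.221742
Locus 8: 2 * 0.189 * 0.811 = 0.306558
Locus 9: 2 * 0.05 * 0.95 = 0.095
Locus 10: 2 * 0.169 * 0.831 = 0.280878
Locus 11: 2 * 0.117 * 0.883 = 0.206622
Locus 12: 2 * 0.059 * 0.941 = 0.111038
Locus 13: 2 * 0.111 * 0.889 = 0.197358
Locus 14: 2 * 0.177 * 0.823 = 0.291342
Locus 15: 2 * 0.019 * 0.981 = 0.037278
RMP = 1.006e-13

1.006e-13


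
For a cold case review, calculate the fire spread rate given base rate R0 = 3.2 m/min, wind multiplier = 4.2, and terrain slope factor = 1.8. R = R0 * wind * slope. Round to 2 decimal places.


Fire spread rate calculation:
R = R0 * wind_factor * slope_factor
= 3.2 * 4.2 * 1.8
= 13.44 * 1.8
= 24.19 m/min

24.19


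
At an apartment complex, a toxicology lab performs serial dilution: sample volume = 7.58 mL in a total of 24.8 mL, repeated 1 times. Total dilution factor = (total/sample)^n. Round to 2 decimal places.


Dilution factor calculation:
Single dilution = V_total / V_sample = 24.8 / 7.58 ≈ 3.271768
Number of dilutions = 1
Total DF = (24.8 / 7.58)^1 (full precision, rounded at the end) = 3.27

3.27


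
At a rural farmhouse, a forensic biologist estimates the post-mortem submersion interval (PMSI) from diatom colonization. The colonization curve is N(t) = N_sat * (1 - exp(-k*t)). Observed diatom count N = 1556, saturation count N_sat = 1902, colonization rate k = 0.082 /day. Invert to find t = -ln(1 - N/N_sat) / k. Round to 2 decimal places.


PMSI from diatom colonization curve:
N / N_sat = 1556 / 1902 = 0.818086
1 - N/N_sat = 0.181914
ln(1 - N/N_sat) = -1.704221
t = -ln(1 - N/N_sat) / k = -(-1.704221) / 0.082 = 20.78 days

20.78


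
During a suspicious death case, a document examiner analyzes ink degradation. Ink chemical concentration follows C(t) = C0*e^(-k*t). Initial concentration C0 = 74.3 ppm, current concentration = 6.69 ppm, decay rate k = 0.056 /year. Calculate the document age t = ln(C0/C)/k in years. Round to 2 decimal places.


Document age estimation:
C0/C = 74.3 / 6.69 = 11.106129
ln(C0/C) = 2.407497
t = 2.407497 / 0.056 = 42.99 years

42.99


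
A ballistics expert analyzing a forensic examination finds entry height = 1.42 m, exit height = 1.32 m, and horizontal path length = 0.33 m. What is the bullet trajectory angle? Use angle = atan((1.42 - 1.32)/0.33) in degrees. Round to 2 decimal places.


Bullet trajectory angle:
Height difference = 1.42 - 1.32 = 0.1 m
angle = atan(0.1 / 0.33)
angle = atan(0.30303)
angle = 16.86 degrees

16.86


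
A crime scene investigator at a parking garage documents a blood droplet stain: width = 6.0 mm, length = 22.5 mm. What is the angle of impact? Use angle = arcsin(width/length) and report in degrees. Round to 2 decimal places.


Blood spatter impact angle calculation:
width / length = 6.0 / 22.5 = 0.266667
angle = arcsin(0.266667)
angle = 15.47 degrees

15.47


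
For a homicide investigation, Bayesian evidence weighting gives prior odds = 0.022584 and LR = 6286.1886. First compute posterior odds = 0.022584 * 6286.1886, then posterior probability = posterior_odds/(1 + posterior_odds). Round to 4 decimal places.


Bayesian evidence evaluation:
Posterior odds = prior_odds * LR = 0.022584 * 6286.1886 = 141.9673
Posterior probability = posterior_odds / (1 + posterior_odds)
= 141.9673 / (1 + 141.9673)
= 141.9673 / 142.9673
= 0.9930

0.9930


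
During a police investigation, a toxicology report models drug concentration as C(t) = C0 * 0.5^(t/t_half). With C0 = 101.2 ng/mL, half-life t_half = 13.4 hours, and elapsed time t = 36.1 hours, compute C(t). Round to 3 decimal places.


Drug concentration decay:
Number of half-lives = t / t_half = 36.1 / 13.4 = 2.69403
Decay factor = 0.5^2.69403 = 0.15453119
C(t) = 101.2 * 0.15453119 = 15.639 ng/mL

15.639


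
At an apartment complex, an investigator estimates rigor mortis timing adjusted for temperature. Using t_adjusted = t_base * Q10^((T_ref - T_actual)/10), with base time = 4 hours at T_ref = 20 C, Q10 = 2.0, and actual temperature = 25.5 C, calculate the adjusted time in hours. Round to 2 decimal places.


Rigor mortis time adjustment:
Exponent = (T_ref - T_actual) / 10 = (20 - 25.5) / 10 = -0.55
Q10 factor = 2.0^-0.55 = 0.68302
t_adjusted = 4 * 0.68302 = 2.73 hours

2.73


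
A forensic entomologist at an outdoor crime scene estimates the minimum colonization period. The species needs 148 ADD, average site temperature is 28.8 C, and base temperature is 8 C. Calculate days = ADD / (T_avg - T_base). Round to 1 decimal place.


Insect development time:
Effective temperature = avg_temp - T_base = 28.8 - 8 = 20.8 C
Days = ADD / effective_temp = 148 / 20.8 = 7.1 days

7.1


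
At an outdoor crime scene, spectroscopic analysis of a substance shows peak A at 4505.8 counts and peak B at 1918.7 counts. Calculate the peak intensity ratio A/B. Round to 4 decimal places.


Spectral peak ratio:
Peak A = 4505.8 counts
Peak B = 1918.7 counts
Ratio = 4505.8 / 1918.7 = 2.3484

2.3484


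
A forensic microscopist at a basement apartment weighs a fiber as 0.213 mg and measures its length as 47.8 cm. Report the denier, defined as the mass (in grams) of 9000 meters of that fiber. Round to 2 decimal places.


Denier calculation:
Mass in grams = 0.213 mg / 1000 = 0.000213 g
Length in meters = 47.8 cm / 100 = 0.478 m
Linear density = mass / length = 0.000213 / 0.478 = 0.00044561 g/m
Denier = (g/m) * 9000 = 0.00044561 * 9000 = 4.01

4.01


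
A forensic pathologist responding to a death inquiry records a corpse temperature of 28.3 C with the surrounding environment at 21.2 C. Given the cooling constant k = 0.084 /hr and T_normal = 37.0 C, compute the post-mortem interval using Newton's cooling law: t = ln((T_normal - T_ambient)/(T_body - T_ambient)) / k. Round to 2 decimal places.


Using Newton's law of cooling:
t = ln((T_normal - T_ambient) / (T_body - T_ambient)) / k
T_normal - T_ambient = 15.8
T_body - T_ambient = 7.1
Ratio = 2.225352
ln(ratio) = 0.799915
t = 0.799915 / 0.084 = 9.52 hours

9.52


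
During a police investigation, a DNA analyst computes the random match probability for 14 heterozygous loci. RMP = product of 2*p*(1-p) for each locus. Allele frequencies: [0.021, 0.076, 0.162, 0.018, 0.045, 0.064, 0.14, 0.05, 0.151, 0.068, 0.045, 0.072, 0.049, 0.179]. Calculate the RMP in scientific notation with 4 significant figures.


Computing RMP for 14 loci:
Locus 1: 2 * 0.021 * 0.979 = 0.041118
Locus 2: 2 * 0.076 * 0.924 = 0.140448
Locus 3: 2 * 0.162 * 0.838 = 0.271512
Locus 4: 2 * 0.018 * 0.982 = 0.035352
Locus 5: 2 * 0.045 * 0.955 = 0.08595
Locus 6: 2 * 0.064 * 0.936 = 0.119808
Locus 7: 2 * 0.14 * 0.86 = 0.2408
Locus 8: 2 * 0.05 * 0.95 = 0.095
Locus 9: 2 * 0.151 * 0.849 = 0.256398
Locus 10: 2 * 0.068 * 0.932 = 0.126752
Locus 11: 2 * 0.045 * 0.955 = 0.08595
Locus 12: 2 * 0.072 * 0.928 = 0.133632
Locus 13: 2 * 0.049 * 0.951 = 0.093198
Locus 14: 2 * 0.179 * 0.821 = 0.293918
RMP = 1.335e-13

1.335e-13


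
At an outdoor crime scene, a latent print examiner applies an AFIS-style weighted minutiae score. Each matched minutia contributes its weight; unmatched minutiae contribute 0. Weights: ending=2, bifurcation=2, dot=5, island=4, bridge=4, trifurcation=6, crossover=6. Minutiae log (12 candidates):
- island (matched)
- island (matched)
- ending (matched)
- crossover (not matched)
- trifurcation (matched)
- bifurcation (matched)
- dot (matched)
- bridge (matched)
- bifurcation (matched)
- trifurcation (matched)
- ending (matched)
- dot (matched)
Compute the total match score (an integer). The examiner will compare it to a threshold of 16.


Weighted minutiae match score:
  island: matched, +4 (running total 4)
  island: matched, +4 (running total 8)
  ending: matched, +2 (running total 10)
  crossover: not matched, +0
  trifurcation: matched, +6 (running total 16)
  bifurcation: matched, +2 (running total 18)
  dot: matched, +5 (running total 23)
  bridge: matched, +4 (running total 27)
  bifurcation: matched, +2 (running total 29)
  trifurcation: matched, +6 (running total 35)
  ending: matched, +2 (running total 37)
  dot: matched, +5 (running total 42)
Total score = 42
Threshold = 16; verdict = identification

42


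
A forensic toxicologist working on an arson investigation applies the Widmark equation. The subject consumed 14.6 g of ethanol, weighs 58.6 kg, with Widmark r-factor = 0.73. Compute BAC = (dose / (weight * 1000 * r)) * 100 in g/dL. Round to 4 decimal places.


Applying the Widmark formula:
BAC = (dose_g / (body_wt * 1000 * r)) * 100
Denominator = 58.6 * 1000 * 0.73 = 42778
BAC = (14.6 / 42778) * 100
BAC = 0.0341 g/dL

0.0341


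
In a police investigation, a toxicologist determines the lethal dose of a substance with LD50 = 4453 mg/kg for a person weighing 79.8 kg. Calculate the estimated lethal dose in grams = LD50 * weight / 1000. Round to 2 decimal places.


Lethal dose calculation:
Lethal dose = LD50 * body_weight / 1000
= 4453 * 79.8 / 1000
= 355349.4 / 1000
= 355.35 g

355.35


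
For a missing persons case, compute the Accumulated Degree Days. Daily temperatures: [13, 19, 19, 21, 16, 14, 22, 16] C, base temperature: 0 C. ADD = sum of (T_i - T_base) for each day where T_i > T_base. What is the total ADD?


Computing ADD day by day:
Day 1: max(0, 13 - 0) = 13
Day 2: max(0, 19 - 0) = 19
Day 3: max(0, 19 - 0) = 19
Day 4: max(0, 21 - 0) = 21
Day 5: max(0, 16 - 0) = 16
Day 6: max(0, 14 - 0) = 14
Day 7: max(0, 22 - 0) = 22
Day 8: max(0, 16 - 0) = 16
Total ADD = 140

140


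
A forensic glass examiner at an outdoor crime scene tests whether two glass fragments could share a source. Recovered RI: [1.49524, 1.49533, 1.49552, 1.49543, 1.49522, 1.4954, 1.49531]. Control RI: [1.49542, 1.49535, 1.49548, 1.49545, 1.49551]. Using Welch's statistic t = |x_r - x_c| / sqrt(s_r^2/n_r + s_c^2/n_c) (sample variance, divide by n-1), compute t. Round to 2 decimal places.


Welch's t-criterion for glass RI comparison:
Recovered mean = sum / n_r = 10.46745 / 7 = 1.49535
Control mean = sum / n_c = 7.47721 / 5 = 1.495442
Recovered sample variance s_r^2 = 1.14667e-08
Control sample variance s_c^2 = 3.77e-09
Welch SE (unpooled) = sqrt(s_r^2/n_r + s_c^2/n_c) = sqrt(1.6381e-09 + 7.54e-10) = sqrt(2.3921e-09) = 4.89091e-05
|mean_r - mean_c| = 9.2e-05
t = 9.2e-05 / 4.89091e-05 = 1.88

1.88


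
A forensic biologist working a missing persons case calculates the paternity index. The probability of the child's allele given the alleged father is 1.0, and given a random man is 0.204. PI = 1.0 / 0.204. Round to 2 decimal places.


Paternity Index calculation:
PI = P(allele|father) / P(allele|random)
PI = 1.0 / 0.204
PI = 4.90

4.90


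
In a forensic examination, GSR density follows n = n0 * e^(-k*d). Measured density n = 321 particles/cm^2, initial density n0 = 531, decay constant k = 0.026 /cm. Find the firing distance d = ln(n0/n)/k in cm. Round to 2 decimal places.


GSR distance calculation:
n0/n = 531 / 321 = 1.654206
ln(n0/n) = 0.503321
d = 0.503321 / 0.026 = 19.36 cm

19.36


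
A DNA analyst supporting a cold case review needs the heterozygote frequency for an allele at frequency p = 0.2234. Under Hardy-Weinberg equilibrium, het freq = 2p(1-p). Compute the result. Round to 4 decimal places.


Hardy-Weinberg heterozygote frequency:
q = 1 - p = 1 - 0.2234 = 0.7766
2pq = 2 * 0.2234 * 0.7766 = 0.3470

0.3470


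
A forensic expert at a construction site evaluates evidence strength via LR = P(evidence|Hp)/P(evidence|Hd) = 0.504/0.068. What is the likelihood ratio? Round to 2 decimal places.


Likelihood ratio calculation:
LR = P(E|Hp) / P(E|Hd)
LR = 0.504 / 0.068
LR = 7.41

7.41


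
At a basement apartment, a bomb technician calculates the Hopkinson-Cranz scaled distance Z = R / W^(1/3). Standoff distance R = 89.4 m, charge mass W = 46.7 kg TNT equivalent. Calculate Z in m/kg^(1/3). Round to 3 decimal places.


Scaled distance calculation:
W^(1/3) = 46.7^(1/3) = 3.601131
Z = R / W^(1/3) = 89.4 / 3.601131
Z = 24.826 m/kg^(1/3)

24.826


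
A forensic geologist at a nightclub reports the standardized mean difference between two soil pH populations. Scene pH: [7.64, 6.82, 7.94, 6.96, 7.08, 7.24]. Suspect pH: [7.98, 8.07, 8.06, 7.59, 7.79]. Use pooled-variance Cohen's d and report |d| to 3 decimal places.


Pooled-variance Cohen's d for soil pH comparison:
Scene mean = 43.68 / 6 = 7.28
Suspect mean = 39.49 / 5 = 7.898
Scene sample variance s_s^2 = 0.18416
Suspect sample variance s_c^2 = 0.04227
Pooled variance = ((n_s-1)*s_s^2 + (n_c-1)*s_c^2) / (n_s + n_c - 2) = 0.121098
Pooled SD = sqrt(0.121098) = 0.347991
Mean difference = -0.618
|d| = |-0.618| / 0.347991 = 1.776

1.776


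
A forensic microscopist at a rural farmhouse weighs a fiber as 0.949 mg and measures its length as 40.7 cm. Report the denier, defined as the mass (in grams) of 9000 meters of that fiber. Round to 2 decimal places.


Denier calculation:
Mass in grams = 0.949 mg / 1000 = 0.000949 g
Length in meters = 40.7 cm / 100 = 0.407 m
Linear density = mass / length = 0.000949 / 0.407 = 0.0023317 g/m
Denier = (g/m) * 9000 = 0.0023317 * 9000 = 20.99

20.99


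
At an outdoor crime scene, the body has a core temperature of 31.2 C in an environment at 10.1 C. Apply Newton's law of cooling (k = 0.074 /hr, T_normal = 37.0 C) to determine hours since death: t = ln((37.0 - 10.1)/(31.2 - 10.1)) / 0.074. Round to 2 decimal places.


Using Newton's law of cooling:
t = ln((T_normal - T_ambient) / (T_body - T_ambient)) / k
T_normal - T_ambient = 26.9
T_body - T_ambient = 21.1
Ratio = 1.274882
ln(ratio) = 0.242854
t = 0.242854 / 0.074 = 3.28 hours

3.28


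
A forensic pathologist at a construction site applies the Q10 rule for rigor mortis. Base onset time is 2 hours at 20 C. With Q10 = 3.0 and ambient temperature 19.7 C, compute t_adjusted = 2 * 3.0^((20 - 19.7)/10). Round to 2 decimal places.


Rigor mortis time adjustment:
Exponent = (T_ref - T_actual) / 10 = (20 - 19.7) / 10 = 0.03
Q10 factor = 3.0^0.03 = 1.03351
t_adjusted = 2 * 1.03351 = 2.07 hours

2.07


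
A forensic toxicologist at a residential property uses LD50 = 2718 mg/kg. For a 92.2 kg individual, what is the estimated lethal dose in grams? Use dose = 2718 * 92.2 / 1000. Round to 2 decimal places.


Lethal dose calculation:
Lethal dose = LD50 * body_weight / 1000
= 2718 * 92.2 / 1000
= 250599.6 / 1000
= 250.60 g

250.60


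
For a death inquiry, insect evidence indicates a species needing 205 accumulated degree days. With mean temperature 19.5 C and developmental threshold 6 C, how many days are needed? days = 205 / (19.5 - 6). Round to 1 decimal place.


Insect development time:
Effective temperature = avg_temp - T_base = 19.5 - 6 = 13.5 C
Days = ADD / effective_temp = 205 / 13.5 = 15.2 days

15.2


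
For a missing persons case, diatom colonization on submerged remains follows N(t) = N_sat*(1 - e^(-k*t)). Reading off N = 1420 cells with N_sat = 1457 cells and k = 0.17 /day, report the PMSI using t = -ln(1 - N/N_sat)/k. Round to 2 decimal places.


PMSI from diatom colonization curve:
N / N_sat = 1420 / 1457 = 0.974605
1 - N/N_sat = 0.025395
ln(1 - N/N_sat) = -3.673203
t = -ln(1 - N/N_sat) / k = -(-3.673203) / 0.17 = 21.61 days

21.61


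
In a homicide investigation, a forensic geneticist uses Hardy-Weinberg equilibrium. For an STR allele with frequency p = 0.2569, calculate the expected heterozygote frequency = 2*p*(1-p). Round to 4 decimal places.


Hardy-Weinberg heterozygote frequency:
q = 1 - p = 1 - 0.2569 = 0.7431
2pq = 2 * 0.2569 * 0.7431 = 0.3818

0.3818


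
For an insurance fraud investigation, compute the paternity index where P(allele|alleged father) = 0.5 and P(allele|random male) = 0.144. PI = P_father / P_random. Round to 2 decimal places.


Paternity Index calculation:
PI = P(allele|father) / P(allele|random)
PI = 0.5 / 0.144
PI = 3.47

3.47


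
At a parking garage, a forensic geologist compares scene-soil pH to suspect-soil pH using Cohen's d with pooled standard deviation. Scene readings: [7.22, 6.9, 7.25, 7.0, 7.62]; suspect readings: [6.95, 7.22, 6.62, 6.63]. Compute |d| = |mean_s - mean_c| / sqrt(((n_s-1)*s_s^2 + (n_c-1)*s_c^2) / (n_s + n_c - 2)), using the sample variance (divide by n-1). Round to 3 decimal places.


Pooled-variance Cohen's d for soil pH comparison:
Scene mean = 35.99 / 5 = 7.198
Suspect mean = 27.42 / 4 = 6.855
Scene sample variance s_s^2 = 0.07732
Suspect sample variance s_c^2 = 0.0827
Pooled variance = ((n_s-1)*s_s^2 + (n_c-1)*s_c^2) / (n_s + n_c - 2) = 0.079626
Pooled SD = sqrt(0.079626) = 0.282181
Mean difference = 0.343
|d| = |0.343| / 0.282181 = 1.216

1.216


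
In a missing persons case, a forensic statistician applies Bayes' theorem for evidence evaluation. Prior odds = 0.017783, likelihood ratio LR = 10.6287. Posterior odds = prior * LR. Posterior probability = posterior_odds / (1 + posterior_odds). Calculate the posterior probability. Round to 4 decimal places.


Bayesian evidence evaluation:
Posterior odds = prior_odds * LR = 0.017783 * 10.6287 = 0.1890102
Posterior probability = posterior_odds / (1 + posterior_odds)
= 0.1890102 / (1 + 0.1890102)
= 0.1890102 / 1.1890102
= 0.1590

0.1590


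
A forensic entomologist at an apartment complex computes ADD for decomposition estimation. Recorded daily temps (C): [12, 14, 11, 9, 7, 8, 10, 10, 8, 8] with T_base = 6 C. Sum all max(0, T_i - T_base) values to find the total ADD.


Computing ADD day by day:
Day 1: max(0, 12 - 6) = 6
Day 2: max(0, 14 - 6) = 8
Day 3: max(0, 11 - 6) = 5
Day 4: max(0, 9 - 6) = 3
Day 5: max(0, 7 - 6) = 1
Day 6: max(0, 8 - 6) = 2
Day 7: max(0, 10 - 6) = 4
Day 8: max(0, 10 - 6) = 4
Day 9: max(0, 8 - 6) = 2
Day 10: max(0, 8 - 6) = 2
Total ADD = 37

37


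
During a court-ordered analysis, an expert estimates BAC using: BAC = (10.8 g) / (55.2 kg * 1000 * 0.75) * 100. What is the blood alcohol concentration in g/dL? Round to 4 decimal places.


Applying the Widmark formula:
BAC = (dose_g / (body_wt * 1000 * r)) * 100
Denominator = 55.2 * 1000 * 0.75 = 41400
BAC = (10.8 / 41400) * 100
BAC = 0.0261 g/dL

0.0261


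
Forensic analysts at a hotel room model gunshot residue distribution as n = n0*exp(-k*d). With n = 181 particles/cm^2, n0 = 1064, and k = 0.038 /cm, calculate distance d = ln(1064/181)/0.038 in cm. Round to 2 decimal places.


GSR distance calculation:
n0/n = 1064 / 181 = 5.878453
ln(n0/n) = 1.771294
d = 1.771294 / 0.038 = 46.61 cm

46.61


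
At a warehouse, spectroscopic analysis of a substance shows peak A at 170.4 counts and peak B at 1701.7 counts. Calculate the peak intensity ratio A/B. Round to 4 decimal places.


Spectral peak ratio:
Peak A = 170.4 counts
Peak B = 1701.7 counts
Ratio = 170.4 / 1701.7 = 0.1001

0.1001


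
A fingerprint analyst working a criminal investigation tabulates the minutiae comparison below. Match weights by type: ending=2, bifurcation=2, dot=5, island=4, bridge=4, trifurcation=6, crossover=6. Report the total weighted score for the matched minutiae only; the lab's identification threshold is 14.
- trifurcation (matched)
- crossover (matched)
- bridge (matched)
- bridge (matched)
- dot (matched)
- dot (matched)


Weighted minutiae match score:
  trifurcation: matched, +6 (running total 6)
  crossover: matched, +6 (running total 12)
  bridge: matched, +4 (running total 16)
  bridge: matched, +4 (running total 20)
  dot: matched, +5 (running total 25)
  dot: matched, +5 (running total 30)
Total score = 30
Threshold = 14; verdict = identification

30


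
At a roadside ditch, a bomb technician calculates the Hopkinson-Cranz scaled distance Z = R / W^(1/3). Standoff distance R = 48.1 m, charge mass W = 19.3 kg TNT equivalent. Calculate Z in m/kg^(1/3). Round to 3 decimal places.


Scaled distance calculation:
W^(1/3) = 19.3^(1/3) = 2.682373
Z = R / W^(1/3) = 48.1 / 2.682373
Z = 17.932 m/kg^(1/3)

17.932


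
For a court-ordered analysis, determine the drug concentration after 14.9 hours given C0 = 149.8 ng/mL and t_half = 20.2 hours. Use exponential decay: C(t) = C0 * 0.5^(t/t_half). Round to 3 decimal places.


Drug concentration decay:
Number of half-lives = t / t_half = 14.9 / 20.2 = 0.737624
Decay factor = 0.5^0.737624 = 0.59972624
C(t) = 149.8 * 0.59972624 = 89.839 ng/mL

89.839


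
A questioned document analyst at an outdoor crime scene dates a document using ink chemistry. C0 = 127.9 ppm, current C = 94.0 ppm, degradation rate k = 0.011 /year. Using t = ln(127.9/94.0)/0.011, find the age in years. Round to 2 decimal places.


Document age estimation:
C0/C = 127.9 / 94.0 = 1.360638
ln(C0/C) = 0.307954
t = 0.307954 / 0.011 = 28.00 years

28.00


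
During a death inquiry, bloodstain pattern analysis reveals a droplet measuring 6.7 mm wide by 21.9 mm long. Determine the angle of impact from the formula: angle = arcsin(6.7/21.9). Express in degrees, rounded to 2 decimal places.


Blood spatter impact angle calculation:
width / length = 6.7 / 21.9 = 0.305936
angle = arcsin(0.305936)
angle = 17.81 degrees

17.81


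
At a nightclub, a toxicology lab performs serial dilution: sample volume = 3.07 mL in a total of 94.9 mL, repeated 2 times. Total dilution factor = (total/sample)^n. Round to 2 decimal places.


Dilution factor calculation:
Single dilution = V_total / V_sample = 94.9 / 3.07 ≈ 30.912052
Number of dilutions = 2
Total DF = (94.9 / 3.07)^2 (full precision, rounded at the end) = 955.55

955.55
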